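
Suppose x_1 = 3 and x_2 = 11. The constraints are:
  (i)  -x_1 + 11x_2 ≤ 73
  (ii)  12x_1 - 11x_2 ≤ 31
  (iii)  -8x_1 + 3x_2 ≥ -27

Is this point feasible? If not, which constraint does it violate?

not feasible — violates (i)

Constraint (i): -x_1 + 11x_2 = 118, which is not ≤ 73. All other constraints are satisfied.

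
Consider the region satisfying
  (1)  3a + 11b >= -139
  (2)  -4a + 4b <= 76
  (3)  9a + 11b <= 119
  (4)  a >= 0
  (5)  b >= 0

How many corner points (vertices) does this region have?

3

Of the 10 pairwise boundary intersections, those satisfying every inequality are:
  (0, 119/11)
  (119/9, 0)
  (0, 0)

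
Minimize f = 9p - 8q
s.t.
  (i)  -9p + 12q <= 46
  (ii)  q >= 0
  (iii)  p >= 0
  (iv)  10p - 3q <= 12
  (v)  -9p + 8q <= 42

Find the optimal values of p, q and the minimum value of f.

Corner points and f = 9p - 8q:
  (0, 23/6) → f = -92/3
  (94/31, 568/93) → f = -2006/93
  (0, 0) → f = 0
  (6/5, 0) → f = 54/5

p = 0, q = 23/6, minimum f = -92/3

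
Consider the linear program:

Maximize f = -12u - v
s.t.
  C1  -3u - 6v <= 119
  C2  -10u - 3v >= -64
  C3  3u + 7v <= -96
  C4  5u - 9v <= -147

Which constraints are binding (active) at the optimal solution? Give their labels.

Vertices and f = -12u - v:
  (-257/3, 23) → f = 1005
  (-651/19, -154/57) → f = 23590/57
  (-1893/62, -39/62) → f = 22755/62

The maximum is at (-257/3, 23). Substituting into each constraint, equality holds for C1 and C3; the remaining constraints have slack.

C1 and C3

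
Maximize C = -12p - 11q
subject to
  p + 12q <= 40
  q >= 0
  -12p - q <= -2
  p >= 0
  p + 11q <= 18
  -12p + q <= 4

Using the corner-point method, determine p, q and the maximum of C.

Corner points and C = -12p - 11q:
  (1/6, 0) → C = -2
  (18, 0) → C = -216
  (4/131, 214/131) → C = -2402/131

At the optimal vertex, q = 0 and -12p - q = -2.
Solving simultaneously gives p = 1/6, q = 0.

p = 1/6, q = 0, maximum C = -2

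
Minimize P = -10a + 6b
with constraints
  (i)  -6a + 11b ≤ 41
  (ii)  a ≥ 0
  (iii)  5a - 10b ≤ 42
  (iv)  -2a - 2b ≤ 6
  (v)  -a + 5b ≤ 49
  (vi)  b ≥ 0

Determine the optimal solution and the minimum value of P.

a = 140/3, b = 287/15, minimum P = -5278/15

Vertices and P = -10a + 6b:
  (0, 41/11) → P = 246/11
  (334/19, 253/19) → P = -1822/19
  (0, 0) → P = 0
  (140/3, 287/15) → P = -5278/15
  (42/5, 0) → P = -84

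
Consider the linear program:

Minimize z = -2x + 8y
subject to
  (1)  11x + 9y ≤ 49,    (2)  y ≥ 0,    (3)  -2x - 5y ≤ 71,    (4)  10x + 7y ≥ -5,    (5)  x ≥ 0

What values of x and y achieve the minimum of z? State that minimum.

x = 49/11, y = 0, minimum z = -98/11

Vertices and z = -2x + 8y:
  (49/11, 0) → z = -98/11
  (0, 49/9) → z = 392/9
  (0, 0) → z = 0

The binding constraints are 11x + 9y = 49 and y = 0.
Solving simultaneously gives x = 49/11, y = 0.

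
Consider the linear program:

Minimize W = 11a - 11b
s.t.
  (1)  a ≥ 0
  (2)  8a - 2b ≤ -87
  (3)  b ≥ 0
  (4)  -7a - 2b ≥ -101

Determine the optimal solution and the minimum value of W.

Extreme points and W = 11a - 11b:
  (0, 87/2) → W = -957/2
  (0, 101/2) → W = -1111/2
  (14/15, 1417/30) → W = -5093/10

At the optimal vertex, a = 0 and -7a - 2b = -101.
Solving simultaneously gives a = 0, b = 101/2.

a = 0, b = 101/2, minimum W = -1111/2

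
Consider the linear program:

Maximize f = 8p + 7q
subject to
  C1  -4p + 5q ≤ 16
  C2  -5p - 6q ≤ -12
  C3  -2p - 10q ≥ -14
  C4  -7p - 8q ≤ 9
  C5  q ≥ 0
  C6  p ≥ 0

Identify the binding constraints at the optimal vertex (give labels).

Vertices and f = 8p + 7q:
  (18/19, 23/19) → f = 305/19
  (12/5, 0) → f = 96/5
  (7, 0) → f = 56

The maximum is at (7, 0). Substituting into each constraint, equality holds for C3 and C5; the remaining constraints have slack.

C3 and C5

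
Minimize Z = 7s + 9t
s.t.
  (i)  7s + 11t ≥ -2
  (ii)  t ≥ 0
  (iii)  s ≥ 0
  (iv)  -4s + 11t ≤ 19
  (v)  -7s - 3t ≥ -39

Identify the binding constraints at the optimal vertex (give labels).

Vertices and Z = 7s + 9t:
  (0, 0) → Z = 0
  (39/7, 0) → Z = 39
  (0, 19/11) → Z = 171/11
  (372/89, 289/89) → Z = 5205/89

The minimum is at (0, 0). Substituting into each constraint, equality holds for (ii) and (iii); the remaining constraints have slack.

(ii) and (iii)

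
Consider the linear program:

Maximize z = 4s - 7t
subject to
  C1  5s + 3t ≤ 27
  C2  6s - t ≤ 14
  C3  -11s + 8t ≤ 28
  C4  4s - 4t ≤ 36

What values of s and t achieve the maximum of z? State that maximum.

s = -100/3, t = -127/3, maximum z = 163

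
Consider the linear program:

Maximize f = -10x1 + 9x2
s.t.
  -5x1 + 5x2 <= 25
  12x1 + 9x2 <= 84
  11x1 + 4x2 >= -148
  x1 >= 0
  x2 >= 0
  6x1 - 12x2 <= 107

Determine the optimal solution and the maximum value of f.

Extreme points and f = -10x1 + 9x2:
  (13/7, 48/7) → f = 302/7
  (0, 5) → f = 45
  (7, 0) → f = -70
  (0, 0) → f = 0

At the optimal vertex, -5x1 + 5x2 = 25 and x1 = 0.
Solving simultaneously gives x1 = 0, x2 = 5.

x1 = 0, x2 = 5, maximum f = 45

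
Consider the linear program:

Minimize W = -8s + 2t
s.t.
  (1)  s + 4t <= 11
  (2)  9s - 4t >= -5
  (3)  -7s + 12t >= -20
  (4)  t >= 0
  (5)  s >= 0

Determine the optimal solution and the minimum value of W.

The optimum lies where s + 4t = 11 and -7s + 12t = -20.
Solving simultaneously gives s = 53/10, t = 57/40.

s = 53/10, t = 57/40, minimum W = -791/20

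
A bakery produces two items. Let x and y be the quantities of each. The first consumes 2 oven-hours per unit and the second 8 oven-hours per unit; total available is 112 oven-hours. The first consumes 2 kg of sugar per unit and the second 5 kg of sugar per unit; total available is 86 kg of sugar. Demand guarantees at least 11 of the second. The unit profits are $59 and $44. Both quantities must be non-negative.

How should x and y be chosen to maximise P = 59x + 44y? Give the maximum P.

The optimum lies where 2x + 8y = 112 and y = 11.
Solving simultaneously gives x = 12, y = 11.

x = 12, y = 11, maximum P = 1192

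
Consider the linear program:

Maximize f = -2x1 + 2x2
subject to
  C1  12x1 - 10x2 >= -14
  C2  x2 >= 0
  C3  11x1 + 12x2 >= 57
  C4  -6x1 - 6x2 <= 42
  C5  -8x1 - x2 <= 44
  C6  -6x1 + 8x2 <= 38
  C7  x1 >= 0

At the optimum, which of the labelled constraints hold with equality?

Extreme points and f = -2x1 + 2x2:
  (201/127, 419/127) → f = 436/127
  (67/9, 31/3) → f = 52/9
  (57/11, 0) → f = -114/11
The feasible region is unbounded (it extends along (4, 3), (1, 0)), but f strictly decreases along every unbounded feasible direction, so there is no improving ray and the maximum is attained at a vertex.

The maximum is at (67/9, 31/3). Substituting into each constraint, equality holds for C1 and C6; the remaining constraints have slack.

C1 and C6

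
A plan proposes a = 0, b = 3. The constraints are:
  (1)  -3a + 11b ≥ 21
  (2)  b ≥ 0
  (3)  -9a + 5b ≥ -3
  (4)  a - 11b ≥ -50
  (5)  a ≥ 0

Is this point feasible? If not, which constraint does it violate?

feasible

(1): 33 ≥ 21 ✓
(2): 3 ≥ 0 ✓
(3): 15 ≥ -3 ✓
(4): -33 ≥ -50 ✓
(5): 0 ≥ 0 ✓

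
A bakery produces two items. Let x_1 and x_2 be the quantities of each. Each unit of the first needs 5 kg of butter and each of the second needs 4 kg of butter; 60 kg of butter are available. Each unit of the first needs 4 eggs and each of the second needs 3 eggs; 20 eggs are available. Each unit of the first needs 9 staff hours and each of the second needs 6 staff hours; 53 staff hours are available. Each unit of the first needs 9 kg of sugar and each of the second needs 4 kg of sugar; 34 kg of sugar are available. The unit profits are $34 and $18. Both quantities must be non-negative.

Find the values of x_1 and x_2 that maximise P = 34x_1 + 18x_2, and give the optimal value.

x_1 = 2, x_2 = 4, maximum P = 140

Feasible corners and P = 34x_1 + 18x_2:
  (0, 0) → P = 0
  (0, 20/3) → P = 120
  (34/9, 0) → P = 1156/9
  (2, 4) → P = 140

At the optimal vertex, 4x_1 + 3x_2 = 20 and 9x_1 + 4x_2 = 34.
Solving simultaneously gives x_1 = 2, x_2 = 4.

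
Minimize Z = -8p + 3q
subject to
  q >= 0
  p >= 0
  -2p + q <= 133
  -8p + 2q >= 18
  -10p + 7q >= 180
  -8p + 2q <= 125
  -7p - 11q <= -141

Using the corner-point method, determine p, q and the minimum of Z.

p = 13/2, q = 35, minimum Z = 53

At the optimal vertex, -8p + 2q = 18 and -10p + 7q = 180.
Solving simultaneously gives p = 13/2, q = 35.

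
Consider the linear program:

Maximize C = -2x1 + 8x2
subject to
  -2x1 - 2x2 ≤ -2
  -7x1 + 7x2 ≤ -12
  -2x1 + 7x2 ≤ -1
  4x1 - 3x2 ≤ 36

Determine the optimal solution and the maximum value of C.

Feasible corners and C = -2x1 + 8x2:
  (19/14, -5/14) → C = -39/7
  (39/7, -32/7) → C = -334/7
  (11/5, 17/35) → C = -18/35
  (249/22, 34/11) → C = 23/11

x1 = 249/22, x2 = 34/11, maximum C = 23/11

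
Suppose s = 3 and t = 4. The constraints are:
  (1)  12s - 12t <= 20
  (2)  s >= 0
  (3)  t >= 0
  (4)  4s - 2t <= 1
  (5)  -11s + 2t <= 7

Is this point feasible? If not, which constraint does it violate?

not feasible — violates (4)

Constraint (4): 4s - 2t = 4, which is not ≤ 1. All other constraints are satisfied.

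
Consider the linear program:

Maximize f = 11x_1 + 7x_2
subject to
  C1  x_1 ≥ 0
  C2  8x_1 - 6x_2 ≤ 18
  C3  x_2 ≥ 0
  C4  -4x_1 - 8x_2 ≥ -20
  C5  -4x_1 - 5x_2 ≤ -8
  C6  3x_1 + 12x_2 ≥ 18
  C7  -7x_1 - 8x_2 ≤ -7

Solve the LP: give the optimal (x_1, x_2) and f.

x_1 = 3, x_2 = 1, maximum f = 40

Vertices and f = 11x_1 + 7x_2:
  (0, 5/2) → f = 35/2
  (0, 8/5) → f = 56/5
  (3, 1) → f = 40
  (54/19, 15/19) → f = 699/19
  (2/11, 16/11) → f = 134/11

The optimum lies where 8x_1 - 6x_2 = 18 and -4x_1 - 8x_2 = -20.
Solving simultaneously gives x_1 = 3, x_2 = 1.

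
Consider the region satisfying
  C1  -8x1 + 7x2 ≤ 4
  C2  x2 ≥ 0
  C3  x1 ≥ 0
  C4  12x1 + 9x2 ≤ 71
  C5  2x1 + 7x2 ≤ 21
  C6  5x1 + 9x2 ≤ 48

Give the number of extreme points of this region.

5

Of the 15 pairwise boundary intersections, those satisfying every inequality are:
  (0, 4/7)
  (17/10, 88/35)
  (0, 0)
  (71/12, 0)
  (14/3, 5/3)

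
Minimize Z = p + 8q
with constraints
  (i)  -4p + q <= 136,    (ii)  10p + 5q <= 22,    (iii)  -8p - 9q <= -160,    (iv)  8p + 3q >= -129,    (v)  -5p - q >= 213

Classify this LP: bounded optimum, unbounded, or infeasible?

The boundaries -4p + q = 136 and 10p + 5q = 22 meet at (-329/15, 724/15), but that point violates -5p - q ≥ 213. Every candidate vertex is excluded by some other constraint, so the feasible region is empty.

infeasible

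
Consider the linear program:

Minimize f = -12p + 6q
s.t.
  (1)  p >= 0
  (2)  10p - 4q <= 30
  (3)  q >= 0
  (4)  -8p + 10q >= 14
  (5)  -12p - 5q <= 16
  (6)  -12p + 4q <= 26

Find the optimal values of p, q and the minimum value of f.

Extreme points and f = -12p + 6q:
  (0, 7/5) → f = 42/5
  (0, 13/2) → f = 39
  (89/17, 95/17) → f = -498/17
The feasible region is unbounded (it extends along (2, 5), (1, 3)), but f strictly increases along every unbounded feasible direction, so there is no improving ray and the minimum is attained at a vertex.

The binding constraints are 10p - 4q = 30 and -8p + 10q = 14.
Solving simultaneously gives p = 89/17, q = 95/17.

p = 89/17, q = 95/17, minimum f = -498/17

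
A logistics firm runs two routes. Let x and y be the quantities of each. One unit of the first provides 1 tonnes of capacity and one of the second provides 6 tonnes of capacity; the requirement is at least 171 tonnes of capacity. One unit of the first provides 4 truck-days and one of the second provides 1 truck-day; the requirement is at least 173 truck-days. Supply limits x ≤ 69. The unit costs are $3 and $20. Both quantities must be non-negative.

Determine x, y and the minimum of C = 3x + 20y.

x = 69, y = 17, minimum C = 547

The feasible region is unbounded (it extends along (0, 1)), but C strictly increases along every unbounded feasible direction, so there is no improving ray and the minimum is attained at a vertex.

At the optimal vertex, x + 6y = 171 and x = 69.
Solving simultaneously gives x = 69, y = 17.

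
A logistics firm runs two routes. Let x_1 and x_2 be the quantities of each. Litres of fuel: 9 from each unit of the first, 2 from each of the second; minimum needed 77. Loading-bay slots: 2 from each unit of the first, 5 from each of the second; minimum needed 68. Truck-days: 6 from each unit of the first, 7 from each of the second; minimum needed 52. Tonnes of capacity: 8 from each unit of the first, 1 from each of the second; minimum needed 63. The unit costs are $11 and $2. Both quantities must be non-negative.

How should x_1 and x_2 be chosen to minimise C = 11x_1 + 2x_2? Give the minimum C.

Vertices and C = 11x_1 + 2x_2:
  (0, 63) → C = 126
  (34, 0) → C = 374
  (13/2, 11) → C = 187/2
The feasible region is unbounded (it extends along (0, 1), (1, 0)), but C strictly increases along every unbounded feasible direction, so there is no improving ray and the minimum is attained at a vertex.

x_1 = 13/2, x_2 = 11, minimum C = 187/2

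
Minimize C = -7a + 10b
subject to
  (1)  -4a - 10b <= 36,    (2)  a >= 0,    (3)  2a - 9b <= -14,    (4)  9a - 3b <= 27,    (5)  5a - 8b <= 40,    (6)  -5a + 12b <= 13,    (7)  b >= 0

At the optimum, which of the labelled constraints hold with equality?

Extreme points and C = -7a + 10b:
  (19/5, 12/5) → C = -13/5
  (17/7, 44/21) → C = 83/21
  (121/31, 84/31) → C = -7/31

The minimum is at (19/5, 12/5). Substituting into each constraint, equality holds for (3) and (4); the remaining constraints have slack.

(3) and (4)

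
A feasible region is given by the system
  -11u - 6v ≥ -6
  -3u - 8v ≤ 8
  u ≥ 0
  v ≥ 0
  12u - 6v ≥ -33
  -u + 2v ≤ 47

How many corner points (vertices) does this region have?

The feasible vertices (each the meet of two boundaries and inside every other half-plane) are:
  (0, 1)
  (6/11, 0)
  (0, 0)

3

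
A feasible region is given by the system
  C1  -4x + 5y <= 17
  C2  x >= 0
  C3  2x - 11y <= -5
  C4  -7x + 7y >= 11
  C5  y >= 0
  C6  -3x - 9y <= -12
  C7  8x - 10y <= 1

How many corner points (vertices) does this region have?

3

Of the 20 pairwise boundary intersections, those satisfying every inequality are:
  (0, 17/5)
  (64/7, 75/7)
  (0, 11/7)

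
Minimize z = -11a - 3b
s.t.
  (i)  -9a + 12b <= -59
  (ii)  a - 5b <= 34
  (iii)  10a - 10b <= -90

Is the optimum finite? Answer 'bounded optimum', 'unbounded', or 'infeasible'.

The boundaries -9a + 12b = -59 and a - 5b = 34 meet at (-113/33, -247/33), but that point violates 10a - 10b ≤ -90. Every candidate vertex is excluded by some other constraint, so the feasible region is empty.

infeasible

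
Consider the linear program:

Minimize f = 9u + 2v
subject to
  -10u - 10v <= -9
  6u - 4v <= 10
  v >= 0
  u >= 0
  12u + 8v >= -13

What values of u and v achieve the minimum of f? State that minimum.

The feasible region is unbounded (it extends along (0, 1), (2, 3)), but f strictly increases along every unbounded feasible direction, so there is no improving ray and the minimum is attained at a vertex.

At the optimal vertex, -10u - 10v = -9 and u = 0.
Solving simultaneously gives u = 0, v = 9/10.

u = 0, v = 9/10, minimum f = 9/5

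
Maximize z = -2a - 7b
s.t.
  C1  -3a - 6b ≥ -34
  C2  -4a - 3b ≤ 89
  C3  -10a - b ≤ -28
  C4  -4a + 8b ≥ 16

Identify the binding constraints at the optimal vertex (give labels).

Feasible corners and z = -2a - 7b:
  (134/57, 256/57) → z = -2060/57
  (11/3, 23/6) → z = -205/6
  (52/21, 68/21) → z = -580/21

The maximum is at (52/21, 68/21). Substituting into each constraint, equality holds for C3 and C4; the remaining constraints have slack.

C3 and C4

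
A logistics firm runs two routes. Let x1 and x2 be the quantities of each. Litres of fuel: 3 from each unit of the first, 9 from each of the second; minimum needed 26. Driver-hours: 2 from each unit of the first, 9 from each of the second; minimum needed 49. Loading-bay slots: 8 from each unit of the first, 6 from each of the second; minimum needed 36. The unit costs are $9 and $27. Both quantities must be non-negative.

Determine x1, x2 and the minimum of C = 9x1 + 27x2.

x1 = 1/2, x2 = 16/3, minimum C = 297/2

The feasible region is unbounded (it extends along (0, 1), (1, 0)), but C strictly increases along every unbounded feasible direction, so there is no improving ray and the minimum is attained at a vertex.

The optimum lies where 2x1 + 9x2 = 49 and 8x1 + 6x2 = 36.
Solving simultaneously gives x1 = 1/2, x2 = 16/3.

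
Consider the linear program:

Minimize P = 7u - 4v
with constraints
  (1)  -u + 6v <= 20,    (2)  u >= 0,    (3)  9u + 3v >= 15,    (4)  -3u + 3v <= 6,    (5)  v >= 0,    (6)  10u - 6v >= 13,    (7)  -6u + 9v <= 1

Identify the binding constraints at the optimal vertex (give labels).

(3) and (6)

Extreme points and P = 7u - 4v:
  (58/9, 119/27) → P = 742/27
  (5/3, 0) → P = 35/3
  (43/28, 11/28) → P = 257/28
  (41/18, 44/27) → P = 509/54
The feasible region is unbounded (it extends along (6, 1), (1, 0)), but P strictly increases along every unbounded feasible direction, so there is no improving ray and the minimum is attained at a vertex.

The minimum is at (43/28, 11/28). Substituting into each constraint, equality holds for (3) and (6); the remaining constraints have slack.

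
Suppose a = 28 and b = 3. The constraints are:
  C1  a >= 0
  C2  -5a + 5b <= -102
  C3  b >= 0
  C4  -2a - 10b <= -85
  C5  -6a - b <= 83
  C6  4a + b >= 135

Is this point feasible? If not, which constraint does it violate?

not feasible — violates C6

Constraint C6: 4a + b = 115, which is not ≥ 135. All other constraints are satisfied.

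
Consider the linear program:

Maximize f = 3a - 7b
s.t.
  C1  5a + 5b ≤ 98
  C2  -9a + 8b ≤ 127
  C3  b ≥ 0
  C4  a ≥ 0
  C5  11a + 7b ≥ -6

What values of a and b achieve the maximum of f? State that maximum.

a = 98/5, b = 0, maximum f = 294/5

Corner points and f = 3a - 7b:
  (149/85, 1517/85) → f = -10172/85
  (98/5, 0) → f = 294/5
  (0, 127/8) → f = -889/8
  (0, 0) → f = 0

At the optimal vertex, 5a + 5b = 98 and b = 0.
Solving simultaneously gives a = 98/5, b = 0.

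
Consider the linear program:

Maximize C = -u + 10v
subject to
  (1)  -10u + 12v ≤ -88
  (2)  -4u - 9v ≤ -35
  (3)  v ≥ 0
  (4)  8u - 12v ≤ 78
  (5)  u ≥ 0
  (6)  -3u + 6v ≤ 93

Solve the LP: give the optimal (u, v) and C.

u = 132, v = 163/2, maximum C = 683

Extreme points and C = -u + 10v:
  (44/5, 0) → C = -44/5
  (137/2, 199/4) → C = 429
  (39/4, 0) → C = -39/4
  (132, 163/2) → C = 683

The optimum lies where 8u - 12v = 78 and -3u + 6v = 93.
Solving simultaneously gives u = 132, v = 163/2.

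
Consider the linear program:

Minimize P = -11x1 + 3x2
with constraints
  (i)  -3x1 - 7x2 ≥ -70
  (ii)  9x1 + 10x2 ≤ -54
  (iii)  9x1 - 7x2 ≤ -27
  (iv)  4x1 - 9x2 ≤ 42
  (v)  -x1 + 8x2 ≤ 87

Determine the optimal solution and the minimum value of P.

Extreme points and P = -11x1 + 3x2:
  (-72/17, -27/17) → P = 711/17
  (-651/41, 729/82) → P = 16509/82
  (-537/53, -486/53) → P = 4449/53
The feasible region is unbounded (it extends along (-9, -4), (-8, -1)), but P strictly increases along every unbounded feasible direction, so there is no improving ray and the minimum is attained at a vertex.

The binding constraints are 9x1 + 10x2 = -54 and 9x1 - 7x2 = -27.
Solving simultaneously gives x1 = -72/17, x2 = -27/17.

x1 = -72/17, x2 = -27/17, minimum P = 711/17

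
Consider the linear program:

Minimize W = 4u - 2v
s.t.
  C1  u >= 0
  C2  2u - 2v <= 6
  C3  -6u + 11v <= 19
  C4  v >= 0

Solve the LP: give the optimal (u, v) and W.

u = 0, v = 19/11, minimum W = -38/11

The binding constraints are u = 0 and -6u + 11v = 19.
Solving simultaneously gives u = 0, v = 19/11.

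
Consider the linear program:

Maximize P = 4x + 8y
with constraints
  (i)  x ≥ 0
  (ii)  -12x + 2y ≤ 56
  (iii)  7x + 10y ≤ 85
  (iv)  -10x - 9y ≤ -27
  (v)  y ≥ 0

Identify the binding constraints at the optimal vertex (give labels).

(i) and (iii)

Corner points and P = 4x + 8y:
  (0, 17/2) → P = 68
  (0, 3) → P = 24
  (85/7, 0) → P = 340/7
  (27/10, 0) → P = 54/5

The maximum is at (0, 17/2). Substituting into each constraint, equality holds for (i) and (iii); the remaining constraints have slack.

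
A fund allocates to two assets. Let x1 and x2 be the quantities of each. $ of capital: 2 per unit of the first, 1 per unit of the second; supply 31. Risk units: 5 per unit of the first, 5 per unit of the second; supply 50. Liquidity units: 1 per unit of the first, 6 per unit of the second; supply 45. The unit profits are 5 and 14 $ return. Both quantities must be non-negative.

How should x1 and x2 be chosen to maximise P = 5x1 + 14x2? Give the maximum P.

Extreme points and P = 5x1 + 14x2:
  (0, 0) → P = 0
  (0, 15/2) → P = 105
  (10, 0) → P = 50
  (3, 7) → P = 113

At the optimal vertex, 5x1 + 5x2 = 50 and x1 + 6x2 = 45.
Solving simultaneously gives x1 = 3, x2 = 7.

x1 = 3, x2 = 7, maximum P = 113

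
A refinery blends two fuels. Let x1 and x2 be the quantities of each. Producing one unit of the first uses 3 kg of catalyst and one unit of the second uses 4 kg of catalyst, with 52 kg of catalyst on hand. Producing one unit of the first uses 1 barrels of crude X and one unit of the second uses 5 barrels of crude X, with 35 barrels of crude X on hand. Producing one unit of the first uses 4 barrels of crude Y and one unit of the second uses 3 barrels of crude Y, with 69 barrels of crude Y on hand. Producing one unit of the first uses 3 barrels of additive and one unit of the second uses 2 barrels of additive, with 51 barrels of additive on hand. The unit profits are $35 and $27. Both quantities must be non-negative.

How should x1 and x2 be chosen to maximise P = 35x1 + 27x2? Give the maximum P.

x1 = 50/3, x2 = 1/2, maximum P = 3581/6

Feasible corners and P = 35x1 + 27x2:
  (0, 0) → P = 0
  (0, 7) → P = 189
  (17, 0) → P = 595
  (120/11, 53/11) → P = 5631/11
  (50/3, 1/2) → P = 3581/6

The optimum lies where 3x1 + 4x2 = 52 and 3x1 + 2x2 = 51.
Solving simultaneously gives x1 = 50/3, x2 = 1/2.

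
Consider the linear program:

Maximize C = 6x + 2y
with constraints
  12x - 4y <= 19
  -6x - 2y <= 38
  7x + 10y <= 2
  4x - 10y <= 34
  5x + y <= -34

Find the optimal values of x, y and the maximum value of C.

Extreme points and C = 6x + 2y:
  (-192/23, 139/23) → C = -38
  (-15/2, 7/2) → C = -38
  (-342/43, 248/43) → C = -1556/43

The binding constraints are 7x + 10y = 2 and 5x + y = -34.
Solving simultaneously gives x = -342/43, y = 248/43.

x = -342/43, y = 248/43, maximum C = -1556/43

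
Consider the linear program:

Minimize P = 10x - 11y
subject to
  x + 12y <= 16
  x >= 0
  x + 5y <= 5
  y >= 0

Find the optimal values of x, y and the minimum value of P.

Extreme points and P = 10x - 11y:
  (0, 1) → P = -11
  (0, 0) → P = 0
  (5, 0) → P = 50

The binding constraints are x = 0 and x + 5y = 5.
Solving simultaneously gives x = 0, y = 1.

x = 0, y = 1, minimum P = -11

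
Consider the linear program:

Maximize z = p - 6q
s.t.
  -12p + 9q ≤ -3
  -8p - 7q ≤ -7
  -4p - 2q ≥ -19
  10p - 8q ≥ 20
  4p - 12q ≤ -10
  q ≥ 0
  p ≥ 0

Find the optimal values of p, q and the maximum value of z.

Vertices and z = p - 6q:
  (48/13, 55/26) → z = -9
  (26/7, 29/14) → z = -61/7
  (40/11, 45/22) → z = -95/11

At the optimal vertex, 10p - 8q = 20 and 4p - 12q = -10.
Solving simultaneously gives p = 40/11, q = 45/22.

p = 40/11, q = 45/22, maximum z = -95/11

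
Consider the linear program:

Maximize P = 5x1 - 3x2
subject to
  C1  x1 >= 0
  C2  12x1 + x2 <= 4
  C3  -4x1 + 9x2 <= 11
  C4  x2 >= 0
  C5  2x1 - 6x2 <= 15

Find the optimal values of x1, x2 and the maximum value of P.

x1 = 1/3, x2 = 0, maximum P = 5/3

Feasible corners and P = 5x1 - 3x2:
  (0, 11/9) → P = -11/3
  (0, 0) → P = 0
  (25/112, 37/28) → P = -319/112
  (1/3, 0) → P = 5/3

The optimum lies where 12x1 + x2 = 4 and x2 = 0.
Solving simultaneously gives x1 = 1/3, x2 = 0.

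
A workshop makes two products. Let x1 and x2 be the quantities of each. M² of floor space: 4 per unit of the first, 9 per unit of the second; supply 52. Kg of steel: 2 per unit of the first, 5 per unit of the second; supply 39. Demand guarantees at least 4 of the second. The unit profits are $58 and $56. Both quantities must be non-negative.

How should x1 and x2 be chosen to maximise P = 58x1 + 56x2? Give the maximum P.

x1 = 4, x2 = 4, maximum P = 456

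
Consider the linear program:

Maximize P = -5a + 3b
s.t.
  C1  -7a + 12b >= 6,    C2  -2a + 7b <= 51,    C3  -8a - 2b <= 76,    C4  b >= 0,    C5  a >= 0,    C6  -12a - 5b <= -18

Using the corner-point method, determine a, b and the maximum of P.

Corner points and P = -5a + 3b:
  (114/5, 69/5) → P = -363/5
  (186/179, 198/179) → P = -336/179
  (0, 51/7) → P = 153/7
  (0, 18/5) → P = 54/5

At the optimal vertex, -2a + 7b = 51 and a = 0.
Solving simultaneously gives a = 0, b = 51/7.

a = 0, b = 51/7, maximum P = 153/7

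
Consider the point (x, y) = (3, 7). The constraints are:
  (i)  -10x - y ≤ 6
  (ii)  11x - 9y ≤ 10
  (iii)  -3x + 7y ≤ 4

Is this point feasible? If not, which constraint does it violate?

not feasible — violates (iii)

Constraint (iii): -3x + 7y = 40, which is not ≤ 4. All other constraints are satisfied.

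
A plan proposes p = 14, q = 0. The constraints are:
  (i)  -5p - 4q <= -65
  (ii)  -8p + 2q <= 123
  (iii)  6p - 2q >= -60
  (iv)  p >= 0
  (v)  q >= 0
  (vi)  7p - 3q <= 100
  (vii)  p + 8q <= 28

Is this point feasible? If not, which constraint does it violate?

feasible

(i): -70 ≤ -65 ✓
(ii): -112 ≤ 123 ✓
(iii): 84 ≥ -60 ✓
(iv): 14 ≥ 0 ✓
(v): 0 ≥ 0 ✓
(vi): 98 ≤ 100 ✓
(vii): 14 ≤ 28 ✓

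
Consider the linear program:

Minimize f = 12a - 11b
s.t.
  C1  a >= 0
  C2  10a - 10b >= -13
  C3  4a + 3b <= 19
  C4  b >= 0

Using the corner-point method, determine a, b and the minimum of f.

At the optimal vertex, a = 0 and 10a - 10b = -13.
Solving simultaneously gives a = 0, b = 13/10.

a = 0, b = 13/10, minimum f = -143/10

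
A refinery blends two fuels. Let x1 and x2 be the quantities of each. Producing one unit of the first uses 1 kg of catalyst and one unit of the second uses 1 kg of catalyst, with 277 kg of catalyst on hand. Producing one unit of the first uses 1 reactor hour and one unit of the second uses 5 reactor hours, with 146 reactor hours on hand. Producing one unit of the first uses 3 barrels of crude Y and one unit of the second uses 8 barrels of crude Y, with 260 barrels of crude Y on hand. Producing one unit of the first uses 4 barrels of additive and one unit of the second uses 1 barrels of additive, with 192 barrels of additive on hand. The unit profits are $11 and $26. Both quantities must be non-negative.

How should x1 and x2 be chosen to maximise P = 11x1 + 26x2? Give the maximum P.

x1 = 44, x2 = 16, maximum P = 900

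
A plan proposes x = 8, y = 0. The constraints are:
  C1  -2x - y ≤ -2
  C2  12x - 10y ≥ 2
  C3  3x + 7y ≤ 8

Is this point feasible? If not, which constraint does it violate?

Constraint C3: 3x + 7y = 24, which is not ≤ 8. All other constraints are satisfied.

not feasible — violates C3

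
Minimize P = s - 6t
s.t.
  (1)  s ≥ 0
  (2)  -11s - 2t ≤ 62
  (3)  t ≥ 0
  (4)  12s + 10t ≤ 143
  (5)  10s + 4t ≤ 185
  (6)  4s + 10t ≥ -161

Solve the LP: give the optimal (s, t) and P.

s = 0, t = 143/10, minimum P = -429/5

Corner points and P = s - 6t:
  (0, 0) → P = 0
  (0, 143/10) → P = -429/5
  (143/12, 0) → P = 143/12

The binding constraints are s = 0 and 12s + 10t = 143.
Solving simultaneously gives s = 0, t = 143/10.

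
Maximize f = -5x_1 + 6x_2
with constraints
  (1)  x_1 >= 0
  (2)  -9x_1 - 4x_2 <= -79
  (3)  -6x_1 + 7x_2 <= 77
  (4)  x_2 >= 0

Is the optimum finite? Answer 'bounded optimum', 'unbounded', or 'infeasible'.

From the feasible point (245/87, 389/29), moving in the direction (7, 6) keeps every constraint satisfied while f increases without bound.

unbounded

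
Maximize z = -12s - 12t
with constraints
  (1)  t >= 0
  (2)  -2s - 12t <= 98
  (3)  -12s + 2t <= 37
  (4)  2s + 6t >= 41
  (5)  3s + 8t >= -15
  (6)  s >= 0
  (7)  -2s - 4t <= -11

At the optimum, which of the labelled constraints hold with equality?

Corner points and z = -12s - 12t:
  (41/2, 0) → z = -246
  (0, 37/2) → z = -222
  (0, 41/6) → z = -82
The feasible region is unbounded (it extends along (1, 6), (1, 0)), but z strictly decreases along every unbounded feasible direction, so there is no improving ray and the maximum is attained at a vertex.

The maximum is at (0, 41/6). Substituting into each constraint, equality holds for (4) and (6); the remaining constraints have slack.

(4) and (6)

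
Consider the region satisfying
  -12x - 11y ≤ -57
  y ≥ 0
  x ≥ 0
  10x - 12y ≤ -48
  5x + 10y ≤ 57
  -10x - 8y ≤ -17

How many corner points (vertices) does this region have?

Intersecting each pair of boundary lines and keeping only the points that satisfy every inequality leaves:
  (0, 57/11)
  (78/127, 573/127)
  (0, 57/10)
  (51/40, 81/16)

4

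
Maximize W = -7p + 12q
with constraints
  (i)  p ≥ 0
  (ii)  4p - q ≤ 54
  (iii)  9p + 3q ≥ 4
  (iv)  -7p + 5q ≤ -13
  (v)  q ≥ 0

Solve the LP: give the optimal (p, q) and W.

p = 257/13, q = 326/13, maximum W = 2113/13

Vertices and W = -7p + 12q:
  (257/13, 326/13) → W = 2113/13
  (27/2, 0) → W = -189/2
  (13/7, 0) → W = -13

The optimum lies where 4p - q = 54 and -7p + 5q = -13.
Solving simultaneously gives p = 257/13, q = 326/13.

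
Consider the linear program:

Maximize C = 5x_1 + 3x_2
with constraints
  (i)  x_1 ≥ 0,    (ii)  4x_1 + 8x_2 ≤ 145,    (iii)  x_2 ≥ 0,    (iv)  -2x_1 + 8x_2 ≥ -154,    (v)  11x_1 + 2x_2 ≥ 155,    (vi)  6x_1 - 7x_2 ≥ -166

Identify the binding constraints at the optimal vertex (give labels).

Feasible corners and C = 5x_1 + 3x_2:
  (145/4, 0) → C = 725/4
  (95/8, 195/16) → C = 1535/16
  (155/11, 0) → C = 775/11

The maximum is at (145/4, 0). Substituting into each constraint, equality holds for (ii) and (iii); the remaining constraints have slack.

(ii) and (iii)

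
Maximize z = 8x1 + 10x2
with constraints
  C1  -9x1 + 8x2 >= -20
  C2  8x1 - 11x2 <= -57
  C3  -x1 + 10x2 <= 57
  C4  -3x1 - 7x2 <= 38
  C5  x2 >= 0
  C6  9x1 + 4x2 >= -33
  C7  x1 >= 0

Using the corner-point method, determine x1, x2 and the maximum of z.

x1 = 19/23, x2 = 133/23, maximum z = 1482/23

Corner points and z = 8x1 + 10x2:
  (19/23, 133/23) → z = 1482/23
  (0, 57/11) → z = 570/11
  (0, 57/10) → z = 57

The optimum lies where 8x1 - 11x2 = -57 and -x1 + 10x2 = 57.
Solving simultaneously gives x1 = 19/23, x2 = 133/23.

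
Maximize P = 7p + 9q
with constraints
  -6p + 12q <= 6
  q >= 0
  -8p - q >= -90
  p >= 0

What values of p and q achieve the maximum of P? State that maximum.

p = 179/17, q = 98/17, maximum P = 2135/17

Extreme points and P = 7p + 9q:
  (179/17, 98/17) → P = 2135/17
  (0, 1/2) → P = 9/2
  (45/4, 0) → P = 315/4
  (0, 0) → P = 0

The binding constraints are -6p + 12q = 6 and -8p - q = -90.
Solving simultaneously gives p = 179/17, q = 98/17.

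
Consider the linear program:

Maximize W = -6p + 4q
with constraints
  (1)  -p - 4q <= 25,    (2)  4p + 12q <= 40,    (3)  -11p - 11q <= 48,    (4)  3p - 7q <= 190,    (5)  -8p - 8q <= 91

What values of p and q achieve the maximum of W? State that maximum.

p = -127/11, q = 79/11, maximum W = 98

Extreme points and W = -6p + 4q:
  (83/33, -227/33) → W = -1406/33
  (585/19, -265/19) → W = -4570/19
  (-127/11, 79/11) → W = 98
  (40, -10) → W = -280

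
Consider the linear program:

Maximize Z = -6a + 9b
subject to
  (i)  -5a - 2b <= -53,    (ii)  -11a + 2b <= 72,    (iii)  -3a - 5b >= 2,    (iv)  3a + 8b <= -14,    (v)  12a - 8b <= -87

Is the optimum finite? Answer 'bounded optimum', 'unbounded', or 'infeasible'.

The boundaries -5a - 2b = -53 and -3a - 5b = 2 meet at (269/19, -169/19), but that point violates 12a - 8b ≤ -87. Every candidate vertex is excluded by some other constraint, so the feasible region is empty.

infeasible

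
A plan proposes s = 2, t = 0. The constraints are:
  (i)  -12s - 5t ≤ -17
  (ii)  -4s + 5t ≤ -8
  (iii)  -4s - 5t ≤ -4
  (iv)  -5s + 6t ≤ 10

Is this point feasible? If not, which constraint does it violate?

feasible

(i): -24 ≤ -17 ✓
(ii): -8 ≤ -8 ✓
(iii): -8 ≤ -4 ✓
(iv): -10 ≤ 10 ✓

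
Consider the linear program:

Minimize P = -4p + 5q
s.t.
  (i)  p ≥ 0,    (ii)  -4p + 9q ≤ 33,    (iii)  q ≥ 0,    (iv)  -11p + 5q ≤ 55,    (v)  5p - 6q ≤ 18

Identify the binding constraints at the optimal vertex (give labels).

(iii) and (v)

Extreme points and P = -4p + 5q:
  (0, 11/3) → P = 55/3
  (0, 0) → P = 0
  (120/7, 79/7) → P = -85/7
  (18/5, 0) → P = -72/5

The minimum is at (18/5, 0). Substituting into each constraint, equality holds for (iii) and (v); the remaining constraints have slack.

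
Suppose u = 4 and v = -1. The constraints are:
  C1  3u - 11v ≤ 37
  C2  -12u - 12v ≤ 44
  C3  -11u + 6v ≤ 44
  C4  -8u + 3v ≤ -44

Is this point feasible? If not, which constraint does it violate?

Constraint C4: -8u + 3v = -35, which is not ≤ -44. All other constraints are satisfied.

not feasible — violates C4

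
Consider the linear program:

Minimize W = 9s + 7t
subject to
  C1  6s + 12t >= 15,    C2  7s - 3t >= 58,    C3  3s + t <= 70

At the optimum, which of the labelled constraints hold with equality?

Corner points and W = 9s + 7t:
  (247/34, -81/34) → W = 828/17
  (55/2, -25/2) → W = 160
  (67/4, 79/4) → W = 289

The minimum is at (247/34, -81/34). Substituting into each constraint, equality holds for C1 and C2; the remaining constraints have slack.

C1 and C2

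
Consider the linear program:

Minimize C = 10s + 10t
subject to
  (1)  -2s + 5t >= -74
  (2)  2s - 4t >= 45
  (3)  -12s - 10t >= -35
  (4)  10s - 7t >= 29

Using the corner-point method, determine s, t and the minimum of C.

The optimum lies where -2s + 5t = -74 and 10s - 7t = 29.
Solving simultaneously gives s = -373/36, t = -341/18.

s = -373/36, t = -341/18, minimum C = -5275/18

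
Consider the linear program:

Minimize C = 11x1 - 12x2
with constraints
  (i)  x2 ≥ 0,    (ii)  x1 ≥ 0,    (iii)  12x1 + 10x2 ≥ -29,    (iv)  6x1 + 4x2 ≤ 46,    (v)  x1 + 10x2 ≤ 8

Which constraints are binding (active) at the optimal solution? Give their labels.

(ii) and (v)

Vertices and C = 11x1 - 12x2:
  (0, 0) → C = 0
  (23/3, 0) → C = 253/3
  (0, 4/5) → C = -48/5
  (107/14, 1/28) → C = 1171/14

The minimum is at (0, 4/5). Substituting into each constraint, equality holds for (ii) and (v); the remaining constraints have slack.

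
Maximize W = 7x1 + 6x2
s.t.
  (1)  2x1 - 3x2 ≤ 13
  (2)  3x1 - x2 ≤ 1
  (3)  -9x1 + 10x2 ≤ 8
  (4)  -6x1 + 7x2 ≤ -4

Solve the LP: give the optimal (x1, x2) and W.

Feasible corners and W = 7x1 + 6x2:
  (-10/7, -37/7) → W = -292/7
  (-79/4, -35/2) → W = -973/4
  (1/5, -2/5) → W = -1

x1 = 1/5, x2 = -2/5, maximum W = -1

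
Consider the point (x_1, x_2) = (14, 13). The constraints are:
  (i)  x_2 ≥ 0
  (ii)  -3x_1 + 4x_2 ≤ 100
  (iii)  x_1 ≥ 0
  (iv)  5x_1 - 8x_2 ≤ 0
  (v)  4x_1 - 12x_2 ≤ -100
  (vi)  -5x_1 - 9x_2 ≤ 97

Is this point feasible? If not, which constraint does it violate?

(i): 13 ≥ 0 ✓
(ii): 10 ≤ 100 ✓
(iii): 14 ≥ 0 ✓
(iv): -34 ≤ 0 ✓
(v): -100 ≤ -100 ✓
(vi): -187 ≤ 97 ✓

feasible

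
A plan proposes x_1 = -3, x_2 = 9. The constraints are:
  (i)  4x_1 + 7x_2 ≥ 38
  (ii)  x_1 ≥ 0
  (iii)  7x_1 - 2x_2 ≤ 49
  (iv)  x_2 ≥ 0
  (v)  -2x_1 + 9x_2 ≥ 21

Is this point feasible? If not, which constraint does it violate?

not feasible — violates (ii)

Constraint (ii): x_1 = -3, which is not ≥ 0. All other constraints are satisfied.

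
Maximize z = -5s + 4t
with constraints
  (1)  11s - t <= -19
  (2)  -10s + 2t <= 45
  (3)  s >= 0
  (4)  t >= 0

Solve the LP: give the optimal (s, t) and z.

s = 7/12, t = 305/12, maximum z = 395/4

Extreme points and z = -5s + 4t:
  (7/12, 305/12) → z = 395/4
  (0, 19) → z = 76
  (0, 45/2) → z = 90

At the optimal vertex, 11s - t = -19 and -10s + 2t = 45.
Solving simultaneously gives s = 7/12, t = 305/12.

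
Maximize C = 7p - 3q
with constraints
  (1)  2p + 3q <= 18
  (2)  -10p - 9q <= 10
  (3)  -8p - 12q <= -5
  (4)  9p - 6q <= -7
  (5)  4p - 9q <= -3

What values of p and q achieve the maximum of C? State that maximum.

At the optimal vertex, 2p + 3q = 18 and 9p - 6q = -7.
Solving simultaneously gives p = 29/13, q = 176/39.

p = 29/13, q = 176/39, maximum C = 27/13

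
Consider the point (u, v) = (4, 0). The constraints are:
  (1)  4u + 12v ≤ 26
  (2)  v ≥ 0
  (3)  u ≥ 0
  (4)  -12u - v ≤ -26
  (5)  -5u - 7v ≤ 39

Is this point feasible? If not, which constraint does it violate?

(1): 16 ≤ 26 ✓
(2): 0 ≥ 0 ✓
(3): 4 ≥ 0 ✓
(4): -48 ≤ -26 ✓
(5): -20 ≤ 39 ✓

feasible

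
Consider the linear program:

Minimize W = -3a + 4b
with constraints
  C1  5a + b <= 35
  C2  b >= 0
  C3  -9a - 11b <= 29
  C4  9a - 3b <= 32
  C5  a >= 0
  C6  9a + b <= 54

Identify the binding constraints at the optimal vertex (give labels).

C2 and C4

Feasible corners and W = -3a + 4b:
  (0, 35) → W = 140
  (19/4, 45/4) → W = 123/4
  (32/9, 0) → W = -32/3
  (0, 0) → W = 0
  (97/18, 11/2) → W = 35/6

The minimum is at (32/9, 0). Substituting into each constraint, equality holds for C2 and C4; the remaining constraints have slack.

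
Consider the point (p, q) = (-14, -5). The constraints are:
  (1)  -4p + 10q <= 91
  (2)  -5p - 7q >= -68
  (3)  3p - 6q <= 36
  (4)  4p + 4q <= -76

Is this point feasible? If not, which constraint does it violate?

feasible

(1): 6 ≤ 91 ✓
(2): 105 ≥ -68 ✓
(3): -12 ≤ 36 ✓
(4): -76 ≤ -76 ✓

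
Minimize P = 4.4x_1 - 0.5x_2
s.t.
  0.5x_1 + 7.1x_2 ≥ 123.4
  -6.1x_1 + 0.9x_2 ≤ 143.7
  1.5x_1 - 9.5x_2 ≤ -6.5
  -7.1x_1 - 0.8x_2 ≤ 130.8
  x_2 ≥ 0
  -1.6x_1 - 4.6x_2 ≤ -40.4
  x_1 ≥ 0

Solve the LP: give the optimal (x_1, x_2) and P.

Corner points and P = 4.4x_1 - 0.5x_2:
  (22523/308, 3767/308) → P = 972177/3080
  (0, 1234/71) → P = -617/71
  (0, 479/3) → P = -479/6
The feasible region is unbounded (it extends along (9, 61), (19, 3)), but P strictly increases along every unbounded feasible direction, so there is no improving ray and the minimum is attained at a vertex.

The optimum lies where -6.1x_1 + 0.9x_2 = 143.7 and x_1 = 0.
Solving simultaneously gives x_1 = 0, x_2 = 479/3.

x_1 = 0, x_2 = 479/3, minimum P = -479/6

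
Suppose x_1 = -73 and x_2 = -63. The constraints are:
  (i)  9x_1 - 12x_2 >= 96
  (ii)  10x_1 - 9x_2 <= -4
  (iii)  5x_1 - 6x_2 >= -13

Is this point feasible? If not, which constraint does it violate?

(i): 99 ≥ 96 ✓
(ii): -163 ≤ -4 ✓
(iii): 13 ≥ -13 ✓

feasible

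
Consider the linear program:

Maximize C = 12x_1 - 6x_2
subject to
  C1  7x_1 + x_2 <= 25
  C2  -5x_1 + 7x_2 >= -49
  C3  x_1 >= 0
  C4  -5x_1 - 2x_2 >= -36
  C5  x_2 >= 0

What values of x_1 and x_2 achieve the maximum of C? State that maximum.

x_1 = 25/7, x_2 = 0, maximum C = 300/7

The optimum lies where 7x_1 + x_2 = 25 and x_2 = 0.
Solving simultaneously gives x_1 = 25/7, x_2 = 0.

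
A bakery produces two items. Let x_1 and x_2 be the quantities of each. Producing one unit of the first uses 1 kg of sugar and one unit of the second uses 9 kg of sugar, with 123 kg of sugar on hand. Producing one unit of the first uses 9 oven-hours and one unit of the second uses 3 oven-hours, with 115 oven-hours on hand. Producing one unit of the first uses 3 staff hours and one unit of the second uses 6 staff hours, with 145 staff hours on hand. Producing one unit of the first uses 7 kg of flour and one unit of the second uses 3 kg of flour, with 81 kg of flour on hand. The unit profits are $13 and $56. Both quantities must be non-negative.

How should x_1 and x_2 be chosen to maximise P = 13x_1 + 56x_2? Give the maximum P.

Vertices and P = 13x_1 + 56x_2:
  (0, 0) → P = 0
  (0, 41/3) → P = 2296/3
  (81/7, 0) → P = 1053/7
  (6, 13) → P = 806

At the optimal vertex, x_1 + 9x_2 = 123 and 7x_1 + 3x_2 = 81.
Solving simultaneously gives x_1 = 6, x_2 = 13.

x_1 = 6, x_2 = 13, maximum P = 806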